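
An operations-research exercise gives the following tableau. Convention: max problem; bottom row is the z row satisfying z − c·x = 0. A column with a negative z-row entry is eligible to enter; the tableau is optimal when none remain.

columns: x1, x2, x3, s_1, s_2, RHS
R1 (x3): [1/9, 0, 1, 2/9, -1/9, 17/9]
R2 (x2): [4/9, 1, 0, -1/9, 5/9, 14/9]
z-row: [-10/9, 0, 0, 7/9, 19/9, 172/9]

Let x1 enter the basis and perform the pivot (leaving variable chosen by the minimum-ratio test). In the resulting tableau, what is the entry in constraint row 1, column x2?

-1/4

Ratio test on column x1 — row 1: (17/9)/(1/9) = 17; row 2: (14/9)/(4/9) = 7/2. Minimum is 7/2 at row 2 (x2 leaves); pivot element 4/9.
Divide row 2 by 4/9; eliminate column x1 from the other rows.
Row 1 update in column x2: 0 − (1/9)·(9/4) = -1/4.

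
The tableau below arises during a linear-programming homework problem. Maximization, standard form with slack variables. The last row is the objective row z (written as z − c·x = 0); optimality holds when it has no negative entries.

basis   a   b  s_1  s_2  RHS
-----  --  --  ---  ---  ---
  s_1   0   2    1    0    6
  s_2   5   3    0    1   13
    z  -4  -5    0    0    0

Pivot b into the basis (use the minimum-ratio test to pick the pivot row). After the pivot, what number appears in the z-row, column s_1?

Ratio test on column b — row 1: 6/2 = 3; row 2: 13/3 = 13/3. Minimum is 3 at row 1 (s_1 leaves); pivot element 2.
Divide row 1 by 2; eliminate column b from the other rows.
z-row update in column s_1: 0 − (-5)·(1/2) = 5/2.

5/2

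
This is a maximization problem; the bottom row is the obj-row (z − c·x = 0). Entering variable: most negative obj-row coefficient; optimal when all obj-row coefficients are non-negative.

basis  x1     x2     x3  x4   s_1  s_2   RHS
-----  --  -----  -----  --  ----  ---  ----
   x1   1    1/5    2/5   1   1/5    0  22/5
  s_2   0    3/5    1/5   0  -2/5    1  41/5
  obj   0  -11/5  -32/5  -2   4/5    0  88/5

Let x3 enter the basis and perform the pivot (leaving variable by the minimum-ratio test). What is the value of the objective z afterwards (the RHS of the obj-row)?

Ratio test on column x3 — row 1: (22/5)/(2/5) = 11; row 2: (41/5)/(1/5) = 41. Minimum is 11 at row 1 (x1 leaves); pivot element 2/5.
Pivot on row 1; the obj-row RHS becomes 88/5 − (-32/5)·11 = 88.

88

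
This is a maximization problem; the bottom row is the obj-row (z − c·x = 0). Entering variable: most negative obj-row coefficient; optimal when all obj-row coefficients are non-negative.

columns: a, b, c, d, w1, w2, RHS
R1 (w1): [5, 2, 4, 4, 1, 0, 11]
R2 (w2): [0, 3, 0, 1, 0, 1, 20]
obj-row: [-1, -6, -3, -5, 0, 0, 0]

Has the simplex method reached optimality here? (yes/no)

no

The obj-row has a negative entry -6 in column b, so it is not optimal.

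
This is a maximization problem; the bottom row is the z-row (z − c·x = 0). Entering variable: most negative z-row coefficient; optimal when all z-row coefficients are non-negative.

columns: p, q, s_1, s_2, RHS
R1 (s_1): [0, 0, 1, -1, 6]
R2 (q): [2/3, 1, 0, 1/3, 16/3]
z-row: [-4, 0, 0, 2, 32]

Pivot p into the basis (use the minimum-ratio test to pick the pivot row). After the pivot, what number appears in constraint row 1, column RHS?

Ratio test on column p — row 1: entry 0 ≤ 0; row 2: (16/3)/(2/3) = 8. Minimum is 8 at row 2 (q leaves); pivot element 2/3.
Divide row 2 by 2/3; eliminate column p from the other rows.
Row 1 update in column RHS: 6 − 0·8 = 6.

6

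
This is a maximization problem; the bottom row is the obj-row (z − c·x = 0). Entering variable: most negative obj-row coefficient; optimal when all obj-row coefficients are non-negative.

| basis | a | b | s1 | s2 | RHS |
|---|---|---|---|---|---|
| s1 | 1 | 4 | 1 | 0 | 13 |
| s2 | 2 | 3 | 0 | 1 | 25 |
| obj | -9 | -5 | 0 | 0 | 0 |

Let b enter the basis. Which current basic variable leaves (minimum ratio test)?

s1

Column b entries and ratios — s1: 13/4 = 13/4; s2: 25/3 = 25/3.
Smallest ratio is 13/4 in the row of s1, so s1 leaves.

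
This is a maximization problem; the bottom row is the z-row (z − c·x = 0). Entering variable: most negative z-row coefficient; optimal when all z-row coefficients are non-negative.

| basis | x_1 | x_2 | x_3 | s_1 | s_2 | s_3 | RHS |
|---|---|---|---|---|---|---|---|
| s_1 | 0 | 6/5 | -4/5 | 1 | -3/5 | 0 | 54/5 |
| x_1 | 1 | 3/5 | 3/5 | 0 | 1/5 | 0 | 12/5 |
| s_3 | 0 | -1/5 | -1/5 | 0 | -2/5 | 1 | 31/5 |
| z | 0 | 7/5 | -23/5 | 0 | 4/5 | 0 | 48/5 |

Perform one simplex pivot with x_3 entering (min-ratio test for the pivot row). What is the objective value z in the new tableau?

Ratio test on column x_3 — row 1: entry -4/5 ≤ 0; row 2: (12/5)/(3/5) = 4; row 3: entry -1/5 ≤ 0. Minimum is 4 at row 2 (x_1 leaves); pivot element 3/5.
Pivot on row 2; the z-row RHS becomes 48/5 − (-23/5)·4 = 28.

28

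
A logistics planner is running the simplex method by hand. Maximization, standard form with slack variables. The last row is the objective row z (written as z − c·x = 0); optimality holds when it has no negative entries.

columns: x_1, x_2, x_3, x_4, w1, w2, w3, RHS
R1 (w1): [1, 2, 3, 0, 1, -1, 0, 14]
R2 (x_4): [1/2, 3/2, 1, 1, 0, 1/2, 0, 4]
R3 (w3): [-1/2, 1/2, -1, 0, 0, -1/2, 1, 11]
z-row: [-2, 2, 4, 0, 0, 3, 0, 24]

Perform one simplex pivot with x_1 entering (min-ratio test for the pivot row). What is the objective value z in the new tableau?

Ratio test on column x_1 — row 1: 14/1 = 14; row 2: 4/(1/2) = 8; row 3: entry -1/2 ≤ 0. Minimum is 8 at row 2 (x_4 leaves); pivot element 1/2.
Pivot on row 2; the z-row RHS becomes 24 − (-2)·8 = 40.

40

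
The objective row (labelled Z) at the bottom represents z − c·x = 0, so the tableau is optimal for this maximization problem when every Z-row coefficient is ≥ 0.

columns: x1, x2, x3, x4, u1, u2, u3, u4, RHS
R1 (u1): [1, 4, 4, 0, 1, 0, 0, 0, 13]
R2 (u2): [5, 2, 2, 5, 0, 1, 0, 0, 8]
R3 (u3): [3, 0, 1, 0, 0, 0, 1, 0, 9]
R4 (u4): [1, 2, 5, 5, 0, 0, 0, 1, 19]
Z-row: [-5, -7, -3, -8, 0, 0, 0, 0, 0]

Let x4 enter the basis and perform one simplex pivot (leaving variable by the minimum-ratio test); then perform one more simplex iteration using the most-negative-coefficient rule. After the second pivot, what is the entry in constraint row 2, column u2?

Ratio test on column x4 — row 1: entry 0 ≤ 0; row 2: 8/5 = 8/5; row 3: entry 0 ≤ 0; row 4: 19/5 = 19/5. Minimum is 8/5 at row 2 (u2 leaves); pivot element 5.
Divide row 2 by 5; eliminate column x4 from the other rows.
Second iteration: most negative Z-row entry is -19/5 in column x2, so x2 enters.
Ratio test on column x2 — row 1: 13/4 = 13/4; row 2: (8/5)/(2/5) = 4; row 3: entry 0 ≤ 0; row 4: entry 0 ≤ 0. Minimum is 13/4 at row 1 (u1 leaves); pivot element 4.
Divide row 1 by 4; eliminate column x2 from the other rows.
After both pivots, the entry at constraint row 2, column u2 is 1/5.

1/5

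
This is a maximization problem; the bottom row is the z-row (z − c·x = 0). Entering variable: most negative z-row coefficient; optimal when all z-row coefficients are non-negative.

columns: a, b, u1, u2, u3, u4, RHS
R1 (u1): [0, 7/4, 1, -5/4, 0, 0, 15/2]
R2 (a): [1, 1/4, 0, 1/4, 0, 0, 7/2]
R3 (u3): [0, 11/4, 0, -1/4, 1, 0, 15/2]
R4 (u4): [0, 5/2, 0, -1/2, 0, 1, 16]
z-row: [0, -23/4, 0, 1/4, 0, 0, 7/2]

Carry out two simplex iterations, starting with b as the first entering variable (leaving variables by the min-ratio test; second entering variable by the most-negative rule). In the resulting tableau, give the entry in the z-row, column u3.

Ratio test on column b — row 1: (15/2)/(7/4) = 30/7; row 2: (7/2)/(1/4) = 14; row 3: (15/2)/(11/4) = 30/11; row 4: 16/(5/2) = 32/5. Minimum is 30/11 at row 3 (u3 leaves); pivot element 11/4.
Divide row 3 by 11/4; eliminate column b from the other rows.
Second iteration: most negative z-row entry is -3/11 in column u2, so u2 enters.
Ratio test on column u2 — row 1: entry -12/11 ≤ 0; row 2: (31/11)/(3/11) = 31/3; row 3: entry -1/11 ≤ 0; row 4: entry -3/11 ≤ 0. Minimum is 31/3 at row 2 (a leaves); pivot element 3/11.
Divide row 2 by 3/11; eliminate column u2 from the other rows.
After both pivots, the entry at the z-row, column u3 is 2.

2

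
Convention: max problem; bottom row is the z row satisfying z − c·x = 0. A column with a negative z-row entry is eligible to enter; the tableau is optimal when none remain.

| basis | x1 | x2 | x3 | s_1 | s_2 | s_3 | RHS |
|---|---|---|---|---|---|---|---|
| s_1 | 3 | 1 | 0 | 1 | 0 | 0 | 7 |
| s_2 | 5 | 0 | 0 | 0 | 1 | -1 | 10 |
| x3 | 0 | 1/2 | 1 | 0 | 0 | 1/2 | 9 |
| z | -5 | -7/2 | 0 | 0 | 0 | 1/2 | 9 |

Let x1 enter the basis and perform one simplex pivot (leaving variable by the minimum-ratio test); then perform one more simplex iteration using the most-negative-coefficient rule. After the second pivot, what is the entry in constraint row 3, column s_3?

Ratio test on column x1 — row 1: 7/3 = 7/3; row 2: 10/5 = 2; row 3: entry 0 ≤ 0. Minimum is 2 at row 2 (s_2 leaves); pivot element 5.
Divide row 2 by 5; eliminate column x1 from the other rows.
Second iteration: most negative z-row entry is -7/2 in column x2, so x2 enters.
Ratio test on column x2 — row 1: 1/1 = 1; row 2: entry 0 ≤ 0; row 3: 9/(1/2) = 18. Minimum is 1 at row 1 (s_1 leaves); pivot element 1.
Divide row 1 by 1; eliminate column x2 from the other rows.
After both pivots, the entry at constraint row 3, column s_3 is 1/5.

1/5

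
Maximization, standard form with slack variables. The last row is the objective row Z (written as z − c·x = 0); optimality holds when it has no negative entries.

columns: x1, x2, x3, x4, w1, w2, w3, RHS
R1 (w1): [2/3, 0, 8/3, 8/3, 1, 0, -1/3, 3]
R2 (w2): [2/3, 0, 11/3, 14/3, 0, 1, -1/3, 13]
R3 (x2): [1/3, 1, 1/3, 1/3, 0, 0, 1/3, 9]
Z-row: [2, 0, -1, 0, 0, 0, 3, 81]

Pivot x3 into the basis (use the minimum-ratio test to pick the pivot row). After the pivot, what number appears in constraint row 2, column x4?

Ratio test on column x3 — row 1: 3/(8/3) = 9/8; row 2: 13/(11/3) = 39/11; row 3: 9/(1/3) = 27. Minimum is 9/8 at row 1 (w1 leaves); pivot element 8/3.
Divide row 1 by 8/3; eliminate column x3 from the other rows.
Row 2 update in column x4: 14/3 − (11/3)·1 = 1.

1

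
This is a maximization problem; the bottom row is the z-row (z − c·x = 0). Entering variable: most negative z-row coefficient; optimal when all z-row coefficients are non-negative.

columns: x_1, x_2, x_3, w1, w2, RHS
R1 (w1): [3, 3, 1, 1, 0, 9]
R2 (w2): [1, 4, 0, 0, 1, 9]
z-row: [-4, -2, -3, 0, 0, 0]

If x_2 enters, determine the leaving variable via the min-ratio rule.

w2

Column x_2 entries and ratios — w1: 9/3 = 3; w2: 9/4 = 9/4.
Smallest ratio is 9/4 in the row of w2, so w2 leaves.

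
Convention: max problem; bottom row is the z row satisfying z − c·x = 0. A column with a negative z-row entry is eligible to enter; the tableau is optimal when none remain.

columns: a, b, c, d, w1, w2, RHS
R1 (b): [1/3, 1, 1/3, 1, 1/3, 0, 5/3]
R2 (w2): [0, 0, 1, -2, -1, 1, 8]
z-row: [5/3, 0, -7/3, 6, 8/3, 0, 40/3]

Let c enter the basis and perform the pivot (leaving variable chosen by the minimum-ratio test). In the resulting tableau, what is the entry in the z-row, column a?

Ratio test on column c — row 1: (5/3)/(1/3) = 5; row 2: 8/1 = 8. Minimum is 5 at row 1 (b leaves); pivot element 1/3.
Divide row 1 by 1/3; eliminate column c from the other rows.
z-row update in column a: 5/3 − (-7/3)·1 = 4.

4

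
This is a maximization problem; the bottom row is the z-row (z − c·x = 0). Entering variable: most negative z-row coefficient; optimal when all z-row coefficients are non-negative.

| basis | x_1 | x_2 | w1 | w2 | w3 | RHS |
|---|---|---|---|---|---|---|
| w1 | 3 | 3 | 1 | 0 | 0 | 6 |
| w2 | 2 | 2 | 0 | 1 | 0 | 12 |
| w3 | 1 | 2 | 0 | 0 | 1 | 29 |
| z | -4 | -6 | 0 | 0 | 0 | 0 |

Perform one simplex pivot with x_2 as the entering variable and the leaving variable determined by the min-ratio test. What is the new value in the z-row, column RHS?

Ratio test on column x_2 — row 1: 6/3 = 2; row 2: 12/2 = 6; row 3: 29/2 = 29/2. Minimum is 2 at row 1 (w1 leaves); pivot element 3.
Divide row 1 by 3; eliminate column x_2 from the other rows.
z-row update in column RHS: 0 − (-6)·2 = 12.

12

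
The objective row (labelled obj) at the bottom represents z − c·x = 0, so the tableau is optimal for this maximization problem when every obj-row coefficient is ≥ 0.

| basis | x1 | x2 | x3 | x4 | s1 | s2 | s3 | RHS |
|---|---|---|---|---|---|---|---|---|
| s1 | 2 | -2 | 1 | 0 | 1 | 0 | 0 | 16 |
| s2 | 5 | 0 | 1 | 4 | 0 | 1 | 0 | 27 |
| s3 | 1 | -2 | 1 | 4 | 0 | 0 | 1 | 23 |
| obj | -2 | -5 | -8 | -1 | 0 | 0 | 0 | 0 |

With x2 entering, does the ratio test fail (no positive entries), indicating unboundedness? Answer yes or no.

Every constraint-row entry in column x2 is ≤ 0, so increasing x2 is unbounded.

yes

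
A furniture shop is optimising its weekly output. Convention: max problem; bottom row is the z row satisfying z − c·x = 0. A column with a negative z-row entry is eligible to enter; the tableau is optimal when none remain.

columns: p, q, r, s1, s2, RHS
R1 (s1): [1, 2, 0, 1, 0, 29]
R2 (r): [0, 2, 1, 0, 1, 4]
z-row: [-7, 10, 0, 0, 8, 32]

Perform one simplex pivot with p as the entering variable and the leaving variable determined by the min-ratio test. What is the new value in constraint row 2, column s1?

Ratio test on column p — row 1: 29/1 = 29; row 2: entry 0 ≤ 0. Minimum is 29 at row 1 (s1 leaves); pivot element 1.
Divide row 1 by 1; eliminate column p from the other rows.
Row 2 update in column s1: 0 − 0·1 = 0.

0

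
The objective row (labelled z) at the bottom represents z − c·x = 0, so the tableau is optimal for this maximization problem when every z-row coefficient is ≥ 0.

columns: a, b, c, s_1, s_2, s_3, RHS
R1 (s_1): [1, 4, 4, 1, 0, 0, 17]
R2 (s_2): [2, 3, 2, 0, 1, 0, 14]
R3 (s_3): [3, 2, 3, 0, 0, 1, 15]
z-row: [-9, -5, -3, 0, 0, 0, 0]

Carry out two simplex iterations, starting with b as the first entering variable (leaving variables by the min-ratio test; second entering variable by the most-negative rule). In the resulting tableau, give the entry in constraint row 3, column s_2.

Ratio test on column b — row 1: 17/4 = 17/4; row 2: 14/3 = 14/3; row 3: 15/2 = 15/2. Minimum is 17/4 at row 1 (s_1 leaves); pivot element 4.
Divide row 1 by 4; eliminate column b from the other rows.
Second iteration: most negative z-row entry is -31/4 in column a, so a enters.
Ratio test on column a — row 1: (17/4)/(1/4) = 17; row 2: (5/4)/(5/4) = 1; row 3: (13/2)/(5/2) = 13/5. Minimum is 1 at row 2 (s_2 leaves); pivot element 5/4.
Divide row 2 by 5/4; eliminate column a from the other rows.
After both pivots, the entry at constraint row 3, column s_2 is -2.

-2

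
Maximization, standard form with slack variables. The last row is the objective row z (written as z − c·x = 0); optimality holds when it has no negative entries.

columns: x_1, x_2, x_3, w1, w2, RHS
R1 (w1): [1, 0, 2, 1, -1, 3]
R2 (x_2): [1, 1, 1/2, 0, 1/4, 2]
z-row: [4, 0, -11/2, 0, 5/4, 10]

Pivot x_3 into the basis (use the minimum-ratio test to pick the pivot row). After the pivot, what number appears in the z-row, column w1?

11/4

Ratio test on column x_3 — row 1: 3/2 = 3/2; row 2: 2/(1/2) = 4. Minimum is 3/2 at row 1 (w1 leaves); pivot element 2.
Divide row 1 by 2; eliminate column x_3 from the other rows.
z-row update in column w1: 0 − (-11/2)·(1/2) = 11/4.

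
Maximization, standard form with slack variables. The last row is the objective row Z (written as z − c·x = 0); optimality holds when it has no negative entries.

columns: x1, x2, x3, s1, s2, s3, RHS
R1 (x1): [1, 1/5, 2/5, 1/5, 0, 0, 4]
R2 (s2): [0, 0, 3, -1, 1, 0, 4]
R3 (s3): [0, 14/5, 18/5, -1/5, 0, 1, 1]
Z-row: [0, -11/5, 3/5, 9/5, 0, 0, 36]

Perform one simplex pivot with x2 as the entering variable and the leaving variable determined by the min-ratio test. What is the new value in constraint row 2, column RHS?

4

Ratio test on column x2 — row 1: 4/(1/5) = 20; row 2: entry 0 ≤ 0; row 3: 1/(14/5) = 5/14. Minimum is 5/14 at row 3 (s3 leaves); pivot element 14/5.
Divide row 3 by 14/5; eliminate column x2 from the other rows.
Row 2 update in column RHS: 4 − 0·(5/14) = 4.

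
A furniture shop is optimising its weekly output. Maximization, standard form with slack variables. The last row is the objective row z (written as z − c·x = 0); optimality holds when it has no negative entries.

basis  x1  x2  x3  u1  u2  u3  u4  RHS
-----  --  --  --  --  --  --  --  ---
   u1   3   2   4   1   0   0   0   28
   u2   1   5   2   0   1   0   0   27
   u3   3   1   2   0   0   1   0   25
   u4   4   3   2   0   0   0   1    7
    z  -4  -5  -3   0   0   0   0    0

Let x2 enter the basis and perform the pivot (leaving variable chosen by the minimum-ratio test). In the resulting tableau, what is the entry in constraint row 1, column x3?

8/3

Ratio test on column x2 — row 1: 28/2 = 14; row 2: 27/5 = 27/5; row 3: 25/1 = 25; row 4: 7/3 = 7/3. Minimum is 7/3 at row 4 (u4 leaves); pivot element 3.
Divide row 4 by 3; eliminate column x2 from the other rows.
Row 1 update in column x3: 4 − 2·(2/3) = 8/3.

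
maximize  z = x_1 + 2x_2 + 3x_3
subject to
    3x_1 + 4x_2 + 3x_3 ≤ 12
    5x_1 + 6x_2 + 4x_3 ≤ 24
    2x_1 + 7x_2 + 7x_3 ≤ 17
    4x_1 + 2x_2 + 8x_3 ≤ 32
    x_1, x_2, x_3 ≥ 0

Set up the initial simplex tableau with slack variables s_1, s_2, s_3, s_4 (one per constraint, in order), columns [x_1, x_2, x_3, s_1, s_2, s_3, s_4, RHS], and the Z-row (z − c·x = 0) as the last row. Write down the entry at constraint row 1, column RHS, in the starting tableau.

12

The RHS of constraint 1 is b_1 = 12.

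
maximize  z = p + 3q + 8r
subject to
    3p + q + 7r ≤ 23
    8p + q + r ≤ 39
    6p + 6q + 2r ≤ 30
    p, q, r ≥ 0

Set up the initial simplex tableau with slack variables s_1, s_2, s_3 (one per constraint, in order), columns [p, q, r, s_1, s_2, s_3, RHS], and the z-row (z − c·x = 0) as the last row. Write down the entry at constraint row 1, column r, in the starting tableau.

7

Constraint 1 has coefficient 7 on r.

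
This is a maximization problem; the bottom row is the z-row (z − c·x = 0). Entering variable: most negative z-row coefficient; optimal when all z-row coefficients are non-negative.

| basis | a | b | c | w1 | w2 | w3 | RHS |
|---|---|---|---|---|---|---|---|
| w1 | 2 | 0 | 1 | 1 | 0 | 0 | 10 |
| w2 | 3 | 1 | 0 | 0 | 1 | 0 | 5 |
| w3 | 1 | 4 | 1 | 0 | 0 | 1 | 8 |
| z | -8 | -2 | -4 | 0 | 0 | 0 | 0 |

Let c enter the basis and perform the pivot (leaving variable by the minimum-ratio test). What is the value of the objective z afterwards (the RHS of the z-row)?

32

Ratio test on column c — row 1: 10/1 = 10; row 2: entry 0 ≤ 0; row 3: 8/1 = 8. Minimum is 8 at row 3 (w3 leaves); pivot element 1.
Pivot on row 3; the z-row RHS becomes 0 − (-4)·8 = 32.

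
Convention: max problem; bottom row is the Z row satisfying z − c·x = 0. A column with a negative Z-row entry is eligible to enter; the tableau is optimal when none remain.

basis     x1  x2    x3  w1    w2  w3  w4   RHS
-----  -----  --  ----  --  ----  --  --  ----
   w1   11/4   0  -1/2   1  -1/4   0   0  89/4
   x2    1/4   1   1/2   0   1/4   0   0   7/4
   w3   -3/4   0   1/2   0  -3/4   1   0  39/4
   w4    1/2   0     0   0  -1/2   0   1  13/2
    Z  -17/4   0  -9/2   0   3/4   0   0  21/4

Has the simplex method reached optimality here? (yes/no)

no

The Z-row has a negative entry -9/2 in column x3, so it is not optimal.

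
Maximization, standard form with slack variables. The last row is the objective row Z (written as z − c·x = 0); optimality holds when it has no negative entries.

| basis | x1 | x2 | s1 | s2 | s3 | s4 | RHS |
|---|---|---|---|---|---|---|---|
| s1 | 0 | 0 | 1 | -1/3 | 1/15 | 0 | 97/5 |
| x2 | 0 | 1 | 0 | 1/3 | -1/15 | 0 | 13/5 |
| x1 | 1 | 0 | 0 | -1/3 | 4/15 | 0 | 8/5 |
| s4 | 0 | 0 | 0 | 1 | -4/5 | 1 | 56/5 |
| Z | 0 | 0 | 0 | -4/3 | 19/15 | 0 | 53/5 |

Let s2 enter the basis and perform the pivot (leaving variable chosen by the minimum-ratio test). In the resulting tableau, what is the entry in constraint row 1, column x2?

1

Ratio test on column s2 — row 1: entry -1/3 ≤ 0; row 2: (13/5)/(1/3) = 39/5; row 3: entry -1/3 ≤ 0; row 4: (56/5)/1 = 56/5. Minimum is 39/5 at row 2 (x2 leaves); pivot element 1/3.
Divide row 2 by 1/3; eliminate column s2 from the other rows.
Row 1 update in column x2: 0 − (-1/3)·3 = 1.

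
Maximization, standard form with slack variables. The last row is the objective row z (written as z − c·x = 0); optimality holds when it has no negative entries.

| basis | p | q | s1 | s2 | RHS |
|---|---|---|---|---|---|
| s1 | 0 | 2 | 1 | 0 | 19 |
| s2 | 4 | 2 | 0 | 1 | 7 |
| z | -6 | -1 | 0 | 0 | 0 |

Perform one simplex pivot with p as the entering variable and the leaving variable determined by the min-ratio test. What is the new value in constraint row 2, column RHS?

Ratio test on column p — row 1: entry 0 ≤ 0; row 2: 7/4 = 7/4. Minimum is 7/4 at row 2 (s2 leaves); pivot element 4.
Divide row 2 by 4; eliminate column p from the other rows.
In the new row 2, the RHS entry is the old entry divided by the pivot: 7/4 = 7/4.

7/4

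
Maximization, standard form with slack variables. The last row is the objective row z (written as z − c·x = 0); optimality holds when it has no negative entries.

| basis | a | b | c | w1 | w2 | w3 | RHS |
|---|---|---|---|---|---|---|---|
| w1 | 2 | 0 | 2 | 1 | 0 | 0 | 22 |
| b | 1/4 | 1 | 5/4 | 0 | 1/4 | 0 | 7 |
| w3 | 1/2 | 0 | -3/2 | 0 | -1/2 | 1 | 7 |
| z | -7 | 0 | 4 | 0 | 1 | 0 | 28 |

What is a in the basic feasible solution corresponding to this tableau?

0

a is not in the basis, so in the current basic feasible solution a = 0.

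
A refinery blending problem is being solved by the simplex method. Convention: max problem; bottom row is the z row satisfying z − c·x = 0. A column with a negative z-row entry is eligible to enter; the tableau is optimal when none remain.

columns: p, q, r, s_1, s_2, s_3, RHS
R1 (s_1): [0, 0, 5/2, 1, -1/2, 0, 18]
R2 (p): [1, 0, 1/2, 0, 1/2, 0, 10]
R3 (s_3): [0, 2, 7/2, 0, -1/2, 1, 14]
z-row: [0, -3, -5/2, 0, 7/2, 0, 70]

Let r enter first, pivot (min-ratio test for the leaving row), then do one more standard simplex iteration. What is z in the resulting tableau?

Ratio test on column r — row 1: 18/(5/2) = 36/5; row 2: 10/(1/2) = 20; row 3: 14/(7/2) = 4. Minimum is 4 at row 3 (s_3 leaves); pivot element 7/2.
Pivot on row 3; the z-row RHS becomes 70 − (-5/2)·4 = 80.
Next entering variable (most negative z-row entry -11/7): q.
Ratio test on column q — row 1: entry -10/7 ≤ 0; row 2: entry -2/7 ≤ 0; row 3: 4/(4/7) = 7. Minimum is 7 at row 3 (r leaves); pivot element 4/7.
After the second pivot the z-row RHS is 80 − (-11/7)·7 = 91.

91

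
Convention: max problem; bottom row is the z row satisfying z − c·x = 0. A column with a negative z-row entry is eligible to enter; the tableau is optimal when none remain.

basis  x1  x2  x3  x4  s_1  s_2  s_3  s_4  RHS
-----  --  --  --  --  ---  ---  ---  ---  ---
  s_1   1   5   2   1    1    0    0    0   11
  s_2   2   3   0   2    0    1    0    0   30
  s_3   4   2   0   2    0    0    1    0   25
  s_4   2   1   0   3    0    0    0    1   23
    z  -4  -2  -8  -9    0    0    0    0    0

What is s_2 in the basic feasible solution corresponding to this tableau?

s_2 is basic (row 2); its value is the RHS of that row, 30.

30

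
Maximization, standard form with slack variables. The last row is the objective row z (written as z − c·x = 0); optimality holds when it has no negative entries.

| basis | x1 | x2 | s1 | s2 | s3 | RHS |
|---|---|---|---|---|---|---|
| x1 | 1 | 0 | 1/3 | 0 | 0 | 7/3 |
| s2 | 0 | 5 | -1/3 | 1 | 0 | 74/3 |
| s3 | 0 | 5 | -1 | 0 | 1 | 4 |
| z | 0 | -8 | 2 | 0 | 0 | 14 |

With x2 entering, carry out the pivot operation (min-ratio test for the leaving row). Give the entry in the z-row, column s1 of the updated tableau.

2/5

Ratio test on column x2 — row 1: entry 0 ≤ 0; row 2: (74/3)/5 = 74/15; row 3: 4/5 = 4/5. Minimum is 4/5 at row 3 (s3 leaves); pivot element 5.
Divide row 3 by 5; eliminate column x2 from the other rows.
z-row update in column s1: 2 − (-8)·(-1/5) = 2/5.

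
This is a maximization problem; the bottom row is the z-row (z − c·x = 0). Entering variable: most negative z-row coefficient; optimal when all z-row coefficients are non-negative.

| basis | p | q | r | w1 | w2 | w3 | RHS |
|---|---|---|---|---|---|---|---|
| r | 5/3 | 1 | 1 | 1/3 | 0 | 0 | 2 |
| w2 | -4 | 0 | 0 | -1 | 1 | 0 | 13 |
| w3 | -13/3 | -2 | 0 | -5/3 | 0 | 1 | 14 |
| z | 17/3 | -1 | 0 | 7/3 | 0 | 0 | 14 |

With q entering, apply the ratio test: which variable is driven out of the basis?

r

Column q entries and ratios — r: 2/1 = 2; w2: 0 ≤ 0, skip; w3: -2 ≤ 0, skip.
Smallest ratio is 2 in the row of r, so r leaves.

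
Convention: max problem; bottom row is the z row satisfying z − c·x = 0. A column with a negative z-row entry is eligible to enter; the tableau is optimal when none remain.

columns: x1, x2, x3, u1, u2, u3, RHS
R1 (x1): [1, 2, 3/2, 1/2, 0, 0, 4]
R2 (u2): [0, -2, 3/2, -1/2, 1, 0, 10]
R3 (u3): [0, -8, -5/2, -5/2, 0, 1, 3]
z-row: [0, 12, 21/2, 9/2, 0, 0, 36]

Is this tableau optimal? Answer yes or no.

Every z-row coefficient is ≥ 0, so the tableau is optimal.

yes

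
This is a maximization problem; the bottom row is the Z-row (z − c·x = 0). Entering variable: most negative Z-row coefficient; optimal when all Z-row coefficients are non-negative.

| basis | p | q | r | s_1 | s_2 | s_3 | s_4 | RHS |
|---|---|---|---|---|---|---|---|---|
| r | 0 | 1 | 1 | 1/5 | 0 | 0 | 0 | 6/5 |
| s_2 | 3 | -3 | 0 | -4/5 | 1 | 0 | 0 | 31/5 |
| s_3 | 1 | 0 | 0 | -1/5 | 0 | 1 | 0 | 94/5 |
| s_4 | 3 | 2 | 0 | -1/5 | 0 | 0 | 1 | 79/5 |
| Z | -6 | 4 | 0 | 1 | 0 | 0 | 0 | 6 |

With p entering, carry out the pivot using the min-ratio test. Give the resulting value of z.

92/5

Ratio test on column p — row 1: entry 0 ≤ 0; row 2: (31/5)/3 = 31/15; row 3: (94/5)/1 = 94/5; row 4: (79/5)/3 = 79/15. Minimum is 31/15 at row 2 (s_2 leaves); pivot element 3.
Pivot on row 2; the Z-row RHS becomes 6 − (-6)·(31/15) = 92/5.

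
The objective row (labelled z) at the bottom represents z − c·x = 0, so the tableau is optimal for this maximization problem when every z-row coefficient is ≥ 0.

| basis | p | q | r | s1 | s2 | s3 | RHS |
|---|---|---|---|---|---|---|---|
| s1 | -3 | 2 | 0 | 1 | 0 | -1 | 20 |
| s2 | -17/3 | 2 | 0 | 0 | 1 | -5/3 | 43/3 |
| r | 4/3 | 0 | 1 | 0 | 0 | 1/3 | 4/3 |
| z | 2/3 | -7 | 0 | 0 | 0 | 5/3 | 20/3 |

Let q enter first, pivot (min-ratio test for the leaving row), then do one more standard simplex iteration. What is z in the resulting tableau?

76

Ratio test on column q — row 1: 20/2 = 10; row 2: (43/3)/2 = 43/6; row 3: entry 0 ≤ 0. Minimum is 43/6 at row 2 (s2 leaves); pivot element 2.
Pivot on row 2; the z-row RHS becomes 20/3 − (-7)·(43/6) = 341/6.
Next entering variable (most negative z-row entry -115/6): p.
Ratio test on column p — row 1: (17/3)/(8/3) = 17/8; row 2: entry -17/6 ≤ 0; row 3: (4/3)/(4/3) = 1. Minimum is 1 at row 3 (r leaves); pivot element 4/3.
After the second pivot the z-row RHS is 341/6 − (-115/6)·1 = 76.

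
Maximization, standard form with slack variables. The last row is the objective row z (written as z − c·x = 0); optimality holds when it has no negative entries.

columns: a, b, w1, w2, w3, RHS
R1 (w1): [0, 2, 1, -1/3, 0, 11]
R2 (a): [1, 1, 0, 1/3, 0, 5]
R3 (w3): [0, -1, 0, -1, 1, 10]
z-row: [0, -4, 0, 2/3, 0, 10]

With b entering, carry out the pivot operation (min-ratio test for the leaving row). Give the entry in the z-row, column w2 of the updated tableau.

2

Ratio test on column b — row 1: 11/2 = 11/2; row 2: 5/1 = 5; row 3: entry -1 ≤ 0. Minimum is 5 at row 2 (a leaves); pivot element 1.
Divide row 2 by 1; eliminate column b from the other rows.
z-row update in column w2: 2/3 − (-4)·(1/3) = 2.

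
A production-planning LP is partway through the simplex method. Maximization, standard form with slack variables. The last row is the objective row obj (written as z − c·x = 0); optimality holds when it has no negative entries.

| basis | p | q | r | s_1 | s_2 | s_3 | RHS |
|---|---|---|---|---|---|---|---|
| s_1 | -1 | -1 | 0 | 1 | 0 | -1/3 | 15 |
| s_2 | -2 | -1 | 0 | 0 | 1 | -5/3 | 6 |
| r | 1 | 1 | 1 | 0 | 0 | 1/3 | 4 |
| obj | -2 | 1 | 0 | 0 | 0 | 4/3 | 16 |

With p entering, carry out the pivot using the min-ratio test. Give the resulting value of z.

Ratio test on column p — row 1: entry -1 ≤ 0; row 2: entry -2 ≤ 0; row 3: 4/1 = 4. Minimum is 4 at row 3 (r leaves); pivot element 1.
Pivot on row 3; the obj-row RHS becomes 16 − (-2)·4 = 24.

24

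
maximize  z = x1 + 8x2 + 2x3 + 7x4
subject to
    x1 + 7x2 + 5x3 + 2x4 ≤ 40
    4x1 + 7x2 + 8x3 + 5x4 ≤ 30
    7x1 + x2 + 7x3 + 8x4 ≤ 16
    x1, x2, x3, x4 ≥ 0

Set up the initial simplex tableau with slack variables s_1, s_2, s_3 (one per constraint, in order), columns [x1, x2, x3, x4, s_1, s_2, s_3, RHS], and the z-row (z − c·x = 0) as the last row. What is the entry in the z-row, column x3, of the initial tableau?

-2

The z-row carries the negated objective coefficients: the x3 entry is -2.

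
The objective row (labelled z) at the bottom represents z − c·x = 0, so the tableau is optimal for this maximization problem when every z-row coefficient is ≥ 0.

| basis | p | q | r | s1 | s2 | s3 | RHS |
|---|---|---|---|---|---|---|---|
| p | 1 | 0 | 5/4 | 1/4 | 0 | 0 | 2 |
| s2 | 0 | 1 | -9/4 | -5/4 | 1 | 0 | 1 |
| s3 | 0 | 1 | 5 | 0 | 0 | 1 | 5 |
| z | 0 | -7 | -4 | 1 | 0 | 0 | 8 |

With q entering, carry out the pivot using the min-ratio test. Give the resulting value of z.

Ratio test on column q — row 1: entry 0 ≤ 0; row 2: 1/1 = 1; row 3: 5/1 = 5. Minimum is 1 at row 2 (s2 leaves); pivot element 1.
Pivot on row 2; the z-row RHS becomes 8 − (-7)·1 = 15.

15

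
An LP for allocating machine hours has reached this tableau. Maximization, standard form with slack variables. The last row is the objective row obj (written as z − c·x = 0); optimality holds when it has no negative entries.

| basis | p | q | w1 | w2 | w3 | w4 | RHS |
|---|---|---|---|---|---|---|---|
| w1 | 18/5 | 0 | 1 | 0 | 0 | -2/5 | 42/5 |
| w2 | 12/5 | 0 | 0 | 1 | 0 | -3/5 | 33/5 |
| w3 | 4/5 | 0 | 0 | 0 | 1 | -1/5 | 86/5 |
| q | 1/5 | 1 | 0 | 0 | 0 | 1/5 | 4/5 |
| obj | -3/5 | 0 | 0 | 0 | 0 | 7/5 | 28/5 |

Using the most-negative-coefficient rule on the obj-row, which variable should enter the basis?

p

Negative obj-row entries: p: -3/5.
The most negative is -3/5 in column p, so p enters.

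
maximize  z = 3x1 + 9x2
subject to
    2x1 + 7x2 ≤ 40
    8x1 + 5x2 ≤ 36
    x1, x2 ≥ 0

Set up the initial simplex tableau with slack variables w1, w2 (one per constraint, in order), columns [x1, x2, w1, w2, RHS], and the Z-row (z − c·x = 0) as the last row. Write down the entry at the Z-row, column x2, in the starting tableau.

-9

The Z-row carries the negated objective coefficients: the x2 entry is -9.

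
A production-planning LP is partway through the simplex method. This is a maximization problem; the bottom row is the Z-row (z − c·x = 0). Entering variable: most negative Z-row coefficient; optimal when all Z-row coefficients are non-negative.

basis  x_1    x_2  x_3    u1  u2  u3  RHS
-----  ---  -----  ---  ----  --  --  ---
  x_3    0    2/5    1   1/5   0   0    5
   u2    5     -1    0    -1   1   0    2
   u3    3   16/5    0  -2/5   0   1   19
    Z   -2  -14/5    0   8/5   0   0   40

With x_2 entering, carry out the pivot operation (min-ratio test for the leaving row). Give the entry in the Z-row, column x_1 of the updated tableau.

5/8

Ratio test on column x_2 — row 1: 5/(2/5) = 25/2; row 2: entry -1 ≤ 0; row 3: 19/(16/5) = 95/16. Minimum is 95/16 at row 3 (u3 leaves); pivot element 16/5.
Divide row 3 by 16/5; eliminate column x_2 from the other rows.
Z-row update in column x_1: -2 − (-14/5)·(15/16) = 5/8.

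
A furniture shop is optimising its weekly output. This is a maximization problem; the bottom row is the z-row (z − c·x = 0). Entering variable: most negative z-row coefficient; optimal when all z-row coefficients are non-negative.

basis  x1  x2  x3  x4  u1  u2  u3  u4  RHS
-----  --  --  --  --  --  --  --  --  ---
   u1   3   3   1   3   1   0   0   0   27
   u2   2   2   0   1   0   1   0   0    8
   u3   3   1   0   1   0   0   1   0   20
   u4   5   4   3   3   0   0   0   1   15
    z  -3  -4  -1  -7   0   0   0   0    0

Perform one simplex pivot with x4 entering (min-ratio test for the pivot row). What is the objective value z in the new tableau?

35

Ratio test on column x4 — row 1: 27/3 = 9; row 2: 8/1 = 8; row 3: 20/1 = 20; row 4: 15/3 = 5. Minimum is 5 at row 4 (u4 leaves); pivot element 3.
Pivot on row 4; the z-row RHS becomes 0 − (-7)·5 = 35.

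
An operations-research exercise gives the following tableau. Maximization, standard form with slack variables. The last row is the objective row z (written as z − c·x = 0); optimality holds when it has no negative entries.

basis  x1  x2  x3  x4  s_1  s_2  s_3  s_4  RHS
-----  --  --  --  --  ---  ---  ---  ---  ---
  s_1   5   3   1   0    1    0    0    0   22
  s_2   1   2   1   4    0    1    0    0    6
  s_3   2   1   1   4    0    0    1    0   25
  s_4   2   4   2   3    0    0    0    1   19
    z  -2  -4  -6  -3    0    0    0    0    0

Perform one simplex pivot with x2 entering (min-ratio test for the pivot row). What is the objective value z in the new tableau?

12

Ratio test on column x2 — row 1: 22/3 = 22/3; row 2: 6/2 = 3; row 3: 25/1 = 25; row 4: 19/4 = 19/4. Minimum is 3 at row 2 (s_2 leaves); pivot element 2.
Pivot on row 2; the z-row RHS becomes 0 − (-4)·3 = 12.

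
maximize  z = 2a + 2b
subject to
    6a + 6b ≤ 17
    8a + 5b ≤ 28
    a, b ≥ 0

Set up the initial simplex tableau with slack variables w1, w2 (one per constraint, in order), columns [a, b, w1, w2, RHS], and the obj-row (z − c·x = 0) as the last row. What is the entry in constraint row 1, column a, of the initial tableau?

6

Constraint 1 has coefficient 6 on a.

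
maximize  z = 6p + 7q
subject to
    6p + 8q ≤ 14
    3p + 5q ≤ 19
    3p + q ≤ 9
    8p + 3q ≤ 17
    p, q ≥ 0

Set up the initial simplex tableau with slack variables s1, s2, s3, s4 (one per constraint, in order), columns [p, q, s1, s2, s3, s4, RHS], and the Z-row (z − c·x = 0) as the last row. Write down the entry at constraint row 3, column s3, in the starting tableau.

1

Slack s3 belongs to constraint 3; its column is the unit vector e_3, so the entry in row 3 is 1.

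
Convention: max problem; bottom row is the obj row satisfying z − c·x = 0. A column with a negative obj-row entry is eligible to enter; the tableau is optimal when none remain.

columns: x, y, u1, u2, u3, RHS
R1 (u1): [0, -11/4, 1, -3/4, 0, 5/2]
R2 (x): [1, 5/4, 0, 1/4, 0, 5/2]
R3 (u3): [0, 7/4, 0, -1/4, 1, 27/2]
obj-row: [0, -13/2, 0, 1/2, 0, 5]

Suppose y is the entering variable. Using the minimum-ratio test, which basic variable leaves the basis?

Column y entries and ratios — u1: -11/4 ≤ 0, skip; x: (5/2)/(5/4) = 2; u3: (27/2)/(7/4) = 54/7.
Smallest ratio is 2 in the row of x, so x leaves.

x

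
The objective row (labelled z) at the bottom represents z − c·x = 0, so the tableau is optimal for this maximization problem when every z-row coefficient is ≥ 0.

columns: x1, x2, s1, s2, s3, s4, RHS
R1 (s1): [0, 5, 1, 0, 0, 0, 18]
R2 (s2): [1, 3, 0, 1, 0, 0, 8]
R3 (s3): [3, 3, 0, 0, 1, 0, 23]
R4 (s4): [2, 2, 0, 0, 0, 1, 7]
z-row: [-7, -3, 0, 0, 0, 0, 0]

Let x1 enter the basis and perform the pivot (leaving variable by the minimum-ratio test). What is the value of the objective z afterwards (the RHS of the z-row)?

Ratio test on column x1 — row 1: entry 0 ≤ 0; row 2: 8/1 = 8; row 3: 23/3 = 23/3; row 4: 7/2 = 7/2. Minimum is 7/2 at row 4 (s4 leaves); pivot element 2.
Pivot on row 4; the z-row RHS becomes 0 − (-7)·(7/2) = 49/2.

49/2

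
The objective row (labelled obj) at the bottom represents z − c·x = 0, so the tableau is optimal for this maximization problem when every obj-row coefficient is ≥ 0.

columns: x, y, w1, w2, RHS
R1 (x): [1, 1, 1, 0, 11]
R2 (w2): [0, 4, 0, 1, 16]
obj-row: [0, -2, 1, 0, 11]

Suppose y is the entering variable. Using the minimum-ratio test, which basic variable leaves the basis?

Column y entries and ratios — x: 11/1 = 11; w2: 16/4 = 4.
Smallest ratio is 4 in the row of w2, so w2 leaves.

w2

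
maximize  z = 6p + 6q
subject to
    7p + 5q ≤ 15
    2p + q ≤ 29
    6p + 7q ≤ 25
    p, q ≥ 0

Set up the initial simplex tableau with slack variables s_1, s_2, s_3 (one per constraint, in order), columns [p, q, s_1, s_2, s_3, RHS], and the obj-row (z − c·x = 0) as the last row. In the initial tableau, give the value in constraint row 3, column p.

6

Constraint 3 has coefficient 6 on p.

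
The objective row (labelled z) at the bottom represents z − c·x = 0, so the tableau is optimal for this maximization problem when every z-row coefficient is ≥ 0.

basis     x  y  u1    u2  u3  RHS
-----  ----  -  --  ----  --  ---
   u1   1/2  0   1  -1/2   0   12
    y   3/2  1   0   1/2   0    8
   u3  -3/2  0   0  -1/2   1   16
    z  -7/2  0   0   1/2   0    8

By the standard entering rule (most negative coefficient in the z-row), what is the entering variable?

Negative z-row entries: x: -7/2.
The most negative is -7/2 in column x, so x enters.

x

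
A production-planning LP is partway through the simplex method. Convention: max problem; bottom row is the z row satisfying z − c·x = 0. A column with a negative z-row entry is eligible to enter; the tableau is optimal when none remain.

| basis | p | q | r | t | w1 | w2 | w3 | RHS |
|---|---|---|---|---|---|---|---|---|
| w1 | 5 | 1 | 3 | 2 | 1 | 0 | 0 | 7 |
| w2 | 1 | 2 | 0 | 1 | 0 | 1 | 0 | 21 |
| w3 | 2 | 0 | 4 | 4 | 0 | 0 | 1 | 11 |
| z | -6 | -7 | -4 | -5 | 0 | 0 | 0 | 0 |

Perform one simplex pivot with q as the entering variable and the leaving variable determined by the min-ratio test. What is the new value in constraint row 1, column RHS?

Ratio test on column q — row 1: 7/1 = 7; row 2: 21/2 = 21/2; row 3: entry 0 ≤ 0. Minimum is 7 at row 1 (w1 leaves); pivot element 1.
Divide row 1 by 1; eliminate column q from the other rows.
In the new row 1, the RHS entry is the old entry divided by the pivot: 7/1 = 7.

7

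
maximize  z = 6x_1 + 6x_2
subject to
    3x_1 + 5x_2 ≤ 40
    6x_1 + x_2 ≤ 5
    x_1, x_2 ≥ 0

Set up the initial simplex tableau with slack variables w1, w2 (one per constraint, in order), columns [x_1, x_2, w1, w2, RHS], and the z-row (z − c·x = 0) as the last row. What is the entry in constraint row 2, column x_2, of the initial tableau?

Constraint 2 has coefficient 1 on x_2.

1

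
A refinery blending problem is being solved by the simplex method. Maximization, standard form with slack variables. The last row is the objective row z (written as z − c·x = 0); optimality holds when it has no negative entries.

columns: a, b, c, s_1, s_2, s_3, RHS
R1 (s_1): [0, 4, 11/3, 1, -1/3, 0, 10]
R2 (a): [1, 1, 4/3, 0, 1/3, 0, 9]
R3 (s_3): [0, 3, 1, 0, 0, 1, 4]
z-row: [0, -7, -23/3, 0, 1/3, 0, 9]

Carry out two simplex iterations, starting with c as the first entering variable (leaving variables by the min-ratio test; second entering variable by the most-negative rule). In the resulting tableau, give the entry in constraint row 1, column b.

Ratio test on column c — row 1: 10/(11/3) = 30/11; row 2: 9/(4/3) = 27/4; row 3: 4/1 = 4. Minimum is 30/11 at row 1 (s_1 leaves); pivot element 11/3.
Divide row 1 by 11/3; eliminate column c from the other rows.
Second iteration: most negative z-row entry is -4/11 in column s_2, so s_2 enters.
Ratio test on column s_2 — row 1: entry -1/11 ≤ 0; row 2: (59/11)/(5/11) = 59/5; row 3: (14/11)/(1/11) = 14. Minimum is 59/5 at row 2 (a leaves); pivot element 5/11.
Divide row 2 by 5/11; eliminate column s_2 from the other rows.
After both pivots, the entry at constraint row 1, column b is 1.

1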